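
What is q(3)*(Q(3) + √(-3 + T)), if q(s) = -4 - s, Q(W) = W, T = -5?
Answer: -21 - 14*I*√2 ≈ -21.0 - 19.799*I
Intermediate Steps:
q(3)*(Q(3) + √(-3 + T)) = (-4 - 1*3)*(3 + √(-3 - 5)) = (-4 - 3)*(3 + √(-8)) = -7*(3 + 2*I*√2) = -21 - 14*I*√2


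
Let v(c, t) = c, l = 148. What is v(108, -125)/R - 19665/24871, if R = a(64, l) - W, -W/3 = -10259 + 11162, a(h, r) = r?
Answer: -2815623/3739813 ≈ -0.75288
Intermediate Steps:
W = -2709 (W = -3*(-10259 + 11162) = -3*903 = -2709)
R = 2857 (R = 148 - 1*(-2709) = 148 + 2709 = 2857)
v(108, -125)/R - 19665/24871 = 108/2857 - 19665/24871 = 108*(1/2857) - 19665*1/24871 = 108/2857 - 1035/1309 = -2815623/3739813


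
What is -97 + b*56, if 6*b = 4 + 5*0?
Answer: -179/3 ≈ -59.667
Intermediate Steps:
b = ⅔ (b = (4 + 5*0)/6 = (4 + 0)/6 = (⅙)*4 = ⅔ ≈ 0.66667)
-97 + b*56 = -97 + (⅔)*56 = -97 + 112/3 = -179/3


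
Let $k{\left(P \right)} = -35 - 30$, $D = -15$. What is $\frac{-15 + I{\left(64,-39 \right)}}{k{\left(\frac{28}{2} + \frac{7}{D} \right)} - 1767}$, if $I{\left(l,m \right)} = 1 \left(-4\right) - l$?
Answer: $\frac{83}{1832} \approx 0.045306$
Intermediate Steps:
$I{\left(l,m \right)} = -4 - l$
$k{\left(P \right)} = -65$
$\frac{-15 + I{\left(64,-39 \right)}}{k{\left(\frac{28}{2} + \frac{7}{D} \right)} - 1767} = \frac{-15 - 68}{-65 - 1767} = \frac{-15 - 68}{-1832} = \left(-15 - 68\right) \left(- \frac{1}{1832}\right) = \left(-83\right) \left(- \frac{1}{1832}\right) = \frac{83}{1832}$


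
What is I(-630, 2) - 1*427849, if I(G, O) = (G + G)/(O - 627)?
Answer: -53480873/125 ≈ -4.2785e+5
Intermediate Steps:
I(G, O) = 2*G/(-627 + O) (I(G, O) = (2*G)/(-627 + O) = 2*G/(-627 + O))
I(-630, 2) - 1*427849 = 2*(-630)/(-627 + 2) - 1*427849 = 2*(-630)/(-625) - 427849 = 2*(-630)*(-1/625) - 427849 = 252/125 - 427849 = -53480873/125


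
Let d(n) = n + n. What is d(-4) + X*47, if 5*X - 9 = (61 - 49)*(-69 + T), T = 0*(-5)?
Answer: -38533/5 ≈ -7706.6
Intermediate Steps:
T = 0
X = -819/5 (X = 9/5 + ((61 - 49)*(-69 + 0))/5 = 9/5 + (12*(-69))/5 = 9/5 + (⅕)*(-828) = 9/5 - 828/5 = -819/5 ≈ -163.80)
d(n) = 2*n
d(-4) + X*47 = 2*(-4) - 819/5*47 = -8 - 38493/5 = -38533/5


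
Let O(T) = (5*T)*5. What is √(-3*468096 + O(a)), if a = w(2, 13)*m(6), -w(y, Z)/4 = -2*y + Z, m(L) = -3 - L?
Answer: 6*I*√38783 ≈ 1181.6*I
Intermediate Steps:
w(y, Z) = -4*Z + 8*y (w(y, Z) = -4*(-2*y + Z) = -4*(Z - 2*y) = -4*Z + 8*y)
a = 324 (a = (-4*13 + 8*2)*(-3 - 1*6) = (-52 + 16)*(-3 - 6) = -36*(-9) = 324)
O(T) = 25*T
√(-3*468096 + O(a)) = √(-3*468096 + 25*324) = √(-1404288 + 8100) = √(-1396188) = 6*I*√38783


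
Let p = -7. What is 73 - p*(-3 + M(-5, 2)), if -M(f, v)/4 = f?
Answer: 192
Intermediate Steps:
M(f, v) = -4*f
73 - p*(-3 + M(-5, 2)) = 73 - (-7)*(-3 - 4*(-5)) = 73 - (-7)*(-3 + 20) = 73 - (-7)*17 = 73 - 1*(-119) = 73 + 119 = 192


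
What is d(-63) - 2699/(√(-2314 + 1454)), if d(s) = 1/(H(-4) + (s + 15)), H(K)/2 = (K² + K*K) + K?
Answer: ⅛ + 2699*I*√215/430 ≈ 0.125 + 92.035*I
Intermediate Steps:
H(K) = 2*K + 4*K² (H(K) = 2*((K² + K*K) + K) = 2*((K² + K²) + K) = 2*(2*K² + K) = 2*(K + 2*K²) = 2*K + 4*K²)
d(s) = 1/(71 + s) (d(s) = 1/(2*(-4)*(1 + 2*(-4)) + (s + 15)) = 1/(2*(-4)*(1 - 8) + (15 + s)) = 1/(2*(-4)*(-7) + (15 + s)) = 1/(56 + (15 + s)) = 1/(71 + s))
d(-63) - 2699/(√(-2314 + 1454)) = 1/(71 - 63) - 2699/(√(-2314 + 1454)) = 1/8 - 2699/(√(-860)) = ⅛ - 2699/(2*I*√215) = ⅛ - 2699*(-I*√215/430) = ⅛ - (-2699)*I*√215/430 = ⅛ + 2699*I*√215/430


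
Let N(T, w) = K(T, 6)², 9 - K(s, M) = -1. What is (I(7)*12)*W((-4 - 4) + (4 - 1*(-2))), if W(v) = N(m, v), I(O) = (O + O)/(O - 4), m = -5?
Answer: 5600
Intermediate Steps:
K(s, M) = 10 (K(s, M) = 9 - 1*(-1) = 9 + 1 = 10)
I(O) = 2*O/(-4 + O) (I(O) = (2*O)/(-4 + O) = 2*O/(-4 + O))
N(T, w) = 100 (N(T, w) = 10² = 100)
W(v) = 100
(I(7)*12)*W((-4 - 4) + (4 - 1*(-2))) = ((2*7/(-4 + 7))*12)*100 = ((2*7/3)*12)*100 = ((2*7*(⅓))*12)*100 = ((14/3)*12)*100 = 56*100 = 5600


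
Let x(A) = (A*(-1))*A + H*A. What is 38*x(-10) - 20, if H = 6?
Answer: -6100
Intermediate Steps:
x(A) = -A**2 + 6*A (x(A) = (A*(-1))*A + 6*A = (-A)*A + 6*A = -A**2 + 6*A)
38*x(-10) - 20 = 38*(-10*(6 - 1*(-10))) - 20 = 38*(-10*(6 + 10)) - 20 = 38*(-10*16) - 20 = 38*(-160) - 20 = -6080 - 20 = -6100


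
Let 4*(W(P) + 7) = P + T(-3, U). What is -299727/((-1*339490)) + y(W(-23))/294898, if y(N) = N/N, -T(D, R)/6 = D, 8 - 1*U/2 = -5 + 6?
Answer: 1299841652/1472278265 ≈ 0.88288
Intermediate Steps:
U = 14 (U = 16 - 2*(-5 + 6) = 16 - 2*1 = 16 - 2 = 14)
T(D, R) = -6*D
W(P) = -5/2 + P/4 (W(P) = -7 + (P - 6*(-3))/4 = -7 + (P + 18)/4 = -7 + (18 + P)/4 = -7 + (9/2 + P/4) = -5/2 + P/4)
y(N) = 1
-299727/((-1*339490)) + y(W(-23))/294898 = -299727/((-1*339490)) + 1/294898 = -299727/(-339490) + 1*(1/294898) = -299727*(-1/339490) + 1/294898 = 17631/19970 + 1/294898 = 1299841652/1472278265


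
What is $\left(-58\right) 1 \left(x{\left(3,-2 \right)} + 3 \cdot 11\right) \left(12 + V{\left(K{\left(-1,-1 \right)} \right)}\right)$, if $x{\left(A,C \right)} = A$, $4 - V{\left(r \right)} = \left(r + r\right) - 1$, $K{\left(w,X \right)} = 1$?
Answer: $-31320$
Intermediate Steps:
$V{\left(r \right)} = 5 - 2 r$ ($V{\left(r \right)} = 4 - \left(\left(r + r\right) - 1\right) = 4 - \left(2 r - 1\right) = 4 - \left(-1 + 2 r\right) = 5 - 2 r$)
$\left(-58\right) 1 \left(x{\left(3,-2 \right)} + 3 \cdot 11\right) \left(12 + V{\left(K{\left(-1,-1 \right)} \right)}\right) = \left(-58\right) 1 \left(3 + 3 \cdot 11\right) \left(12 + \left(5 - 2\right)\right) = - 58 \left(3 + 33\right) \left(12 + \left(5 - 2\right)\right) = - 58 \cdot 36 \left(12 + 3\right) = - 58 \cdot 36 \cdot 15 = \left(-58\right) 540 = -31320$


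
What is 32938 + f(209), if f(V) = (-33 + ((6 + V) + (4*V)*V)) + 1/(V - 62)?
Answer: 30553069/147 ≈ 2.0784e+5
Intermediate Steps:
f(V) = -27 + V + 1/(-62 + V) + 4*V² (f(V) = (-33 + ((6 + V) + 4*V²)) + 1/(-62 + V) = (-33 + (6 + V + 4*V²)) + 1/(-62 + V) = (-27 + V + 4*V²) + 1/(-62 + V) = -27 + V + 1/(-62 + V) + 4*V²)
32938 + f(209) = 32938 + (1675 - 247*209² - 89*209 + 4*209³)/(-62 + 209) = 32938 + (1675 - 247*43681 - 18601 + 4*9129329)/147 = 32938 + (1675 - 10789207 - 18601 + 36517316)/147 = 32938 + (1/147)*25711183 = 32938 + 25711183/147 = 30553069/147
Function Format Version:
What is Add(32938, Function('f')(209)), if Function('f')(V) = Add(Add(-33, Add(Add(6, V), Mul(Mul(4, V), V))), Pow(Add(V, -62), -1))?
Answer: Rational(30553069, 147) ≈ 2.0784e+5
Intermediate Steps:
Function('f')(V) = Add(-27, V, Pow(Add(-62, V), -1), Mul(4, Pow(V, 2))) (Function('f')(V) = Add(Add(-33, Add(Add(6, V), Mul(4, Pow(V, 2)))), Pow(Add(-62, V), -1)) = Add(Add(-33, Add(6, V, Mul(4, Pow(V, 2)))), Pow(Add(-62, V), -1)) = Add(Add(-27, V, Mul(4, Pow(V, 2))), Pow(Add(-62, V), -1)) = Add(-27, V, Pow(Add(-62, V), -1), Mul(4, Pow(V, 2))))
Add(32938, Function('f')(209)) = Add(32938, Mul(Pow(Add(-62, 209), -1), Add(1675, Mul(-247, Pow(209, 2)), Mul(-89, 209), Mul(4, Pow(209, 3))))) = Add(32938, Mul(Pow(147, -1), Add(1675, Mul(-247, 43681), -18601, Mul(4, 9129329)))) = Add(32938, Mul(Rational(1, 147), Add(1675, -10789207, -18601, 36517316))) = Add(32938, Mul(Rational(1, 147), 25711183)) = Add(32938, Rational(25711183, 147)) = Rational(30553069, 147)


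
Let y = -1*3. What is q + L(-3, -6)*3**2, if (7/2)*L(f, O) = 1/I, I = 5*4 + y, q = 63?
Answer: 7515/119 ≈ 63.151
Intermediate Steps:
y = -3
I = 17 (I = 5*4 - 3 = 20 - 3 = 17)
L(f, O) = 2/119 (L(f, O) = (2/7)/17 = (2/7)*(1/17) = 2/119)
q + L(-3, -6)*3**2 = 63 + (2/119)*3**2 = 63 + (2/119)*9 = 63 + 18/119 = 7515/119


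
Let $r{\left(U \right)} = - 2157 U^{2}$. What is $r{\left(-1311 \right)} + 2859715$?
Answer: $-3704421482$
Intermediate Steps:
$r{\left(-1311 \right)} + 2859715 = - 2157 \left(-1311\right)^{2} + 2859715 = \left(-2157\right) 1718721 + 2859715 = -3707281197 + 2859715 = -3704421482$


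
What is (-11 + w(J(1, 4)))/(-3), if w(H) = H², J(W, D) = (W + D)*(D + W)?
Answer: -614/3 ≈ -204.67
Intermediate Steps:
J(W, D) = (D + W)² (J(W, D) = (D + W)*(D + W) = (D + W)²)
(-11 + w(J(1, 4)))/(-3) = (-11 + ((4 + 1)²)²)/(-3) = -(-11 + (5²)²)/3 = -(-11 + 25²)/3 = -(-11 + 625)/3 = -⅓*614 = -614/3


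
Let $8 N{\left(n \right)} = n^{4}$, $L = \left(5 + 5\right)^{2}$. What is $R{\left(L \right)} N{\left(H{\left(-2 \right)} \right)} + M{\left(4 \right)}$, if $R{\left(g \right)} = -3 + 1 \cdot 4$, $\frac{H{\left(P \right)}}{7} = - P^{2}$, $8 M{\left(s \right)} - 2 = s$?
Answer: $\frac{307331}{4} \approx 76833.0$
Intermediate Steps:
$L = 100$ ($L = 10^{2} = 100$)
$M{\left(s \right)} = \frac{1}{4} + \frac{s}{8}$
$H{\left(P \right)} = - 7 P^{2}$ ($H{\left(P \right)} = 7 \left(- P^{2}\right) = - 7 P^{2}$)
$R{\left(g \right)} = 1$ ($R{\left(g \right)} = -3 + 4 = 1$)
$N{\left(n \right)} = \frac{n^{4}}{8}$
$R{\left(L \right)} N{\left(H{\left(-2 \right)} \right)} + M{\left(4 \right)} = 1 \frac{\left(- 7 \left(-2\right)^{2}\right)^{4}}{8} + \left(\frac{1}{4} + \frac{1}{8} \cdot 4\right) = 1 \frac{\left(\left(-7\right) 4\right)^{4}}{8} + \left(\frac{1}{4} + \frac{1}{2}\right) = 1 \frac{\left(-28\right)^{4}}{8} + \frac{3}{4} = 1 \cdot \frac{1}{8} \cdot 614656 + \frac{3}{4} = 1 \cdot 76832 + \frac{3}{4} = 76832 + \frac{3}{4} = \frac{307331}{4}$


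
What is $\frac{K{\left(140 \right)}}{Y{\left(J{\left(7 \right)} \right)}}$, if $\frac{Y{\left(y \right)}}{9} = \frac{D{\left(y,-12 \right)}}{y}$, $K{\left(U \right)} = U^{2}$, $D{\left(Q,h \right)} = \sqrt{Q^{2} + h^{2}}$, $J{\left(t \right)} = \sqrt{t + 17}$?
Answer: $\frac{2800 \sqrt{7}}{9} \approx 823.12$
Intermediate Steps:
$J{\left(t \right)} = \sqrt{17 + t}$
$Y{\left(y \right)} = \frac{9 \sqrt{144 + y^{2}}}{y}$ ($Y{\left(y \right)} = 9 \frac{\sqrt{y^{2} + \left(-12\right)^{2}}}{y} = 9 \frac{\sqrt{y^{2} + 144}}{y} = 9 \frac{\sqrt{144 + y^{2}}}{y} = \frac{9 \sqrt{144 + y^{2}}}{y}$)
$\frac{K{\left(140 \right)}}{Y{\left(J{\left(7 \right)} \right)}} = \frac{140^{2}}{9 \frac{1}{\sqrt{17 + 7}} \sqrt{144 + \left(\sqrt{17 + 7}\right)^{2}}} = \frac{19600}{9 \frac{1}{\sqrt{24}} \sqrt{144 + \left(\sqrt{24}\right)^{2}}} = \frac{19600}{9 \frac{1}{2 \sqrt{6}} \sqrt{144 + \left(2 \sqrt{6}\right)^{2}}} = \frac{19600}{9 \frac{\sqrt{6}}{12} \sqrt{144 + 24}} = \frac{19600}{9 \frac{\sqrt{6}}{12} \sqrt{168}} = \frac{19600}{9 \frac{\sqrt{6}}{12} \cdot 2 \sqrt{42}} = \frac{19600}{9 \sqrt{7}} = 19600 \frac{\sqrt{7}}{63} = \frac{2800 \sqrt{7}}{9}$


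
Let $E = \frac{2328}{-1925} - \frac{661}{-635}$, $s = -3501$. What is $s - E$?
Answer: $- \frac{855865804}{244475} \approx -3500.8$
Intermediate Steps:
$E = - \frac{41171}{244475}$ ($E = 2328 \left(- \frac{1}{1925}\right) - - \frac{661}{635} = - \frac{2328}{1925} + \frac{661}{635} = - \frac{41171}{244475} \approx -0.16841$)
$s - E = -3501 - - \frac{41171}{244475} = -3501 + \frac{41171}{244475} = - \frac{855865804}{244475}$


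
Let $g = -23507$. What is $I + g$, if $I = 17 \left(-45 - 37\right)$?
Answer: $-24901$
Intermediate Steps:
$I = -1394$ ($I = 17 \left(-82\right) = -1394$)
$I + g = -1394 - 23507 = -24901$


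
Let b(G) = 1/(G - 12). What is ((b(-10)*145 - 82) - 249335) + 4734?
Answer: -5383171/22 ≈ -2.4469e+5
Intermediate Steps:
b(G) = 1/(-12 + G)
((b(-10)*145 - 82) - 249335) + 4734 = ((145/(-12 - 10) - 82) - 249335) + 4734 = ((145/(-22) - 82) - 249335) + 4734 = ((-1/22*145 - 82) - 249335) + 4734 = ((-145/22 - 82) - 249335) + 4734 = (-1949/22 - 249335) + 4734 = -5487319/22 + 4734 = -5383171/22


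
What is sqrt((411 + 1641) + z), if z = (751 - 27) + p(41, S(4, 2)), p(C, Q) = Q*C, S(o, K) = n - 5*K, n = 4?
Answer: sqrt(2530) ≈ 50.299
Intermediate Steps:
S(o, K) = 4 - 5*K
p(C, Q) = C*Q
z = 478 (z = (751 - 27) + 41*(4 - 5*2) = 724 + 41*(4 - 10) = 724 + 41*(-6) = 724 - 246 = 478)
sqrt((411 + 1641) + z) = sqrt((411 + 1641) + 478) = sqrt(2052 + 478) = sqrt(2530)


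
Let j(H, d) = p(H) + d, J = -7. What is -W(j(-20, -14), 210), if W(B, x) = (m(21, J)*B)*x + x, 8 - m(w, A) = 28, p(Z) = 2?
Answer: -50610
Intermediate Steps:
m(w, A) = -20 (m(w, A) = 8 - 1*28 = 8 - 28 = -20)
j(H, d) = 2 + d
W(B, x) = x - 20*B*x (W(B, x) = (-20*B)*x + x = -20*B*x + x = x - 20*B*x)
-W(j(-20, -14), 210) = -210*(1 - 20*(2 - 14)) = -210*(1 - 20*(-12)) = -210*(1 + 240) = -210*241 = -1*50610 = -50610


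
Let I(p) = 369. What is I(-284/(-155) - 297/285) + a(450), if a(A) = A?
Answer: 819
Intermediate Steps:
I(-284/(-155) - 297/285) + a(450) = 369 + 450 = 819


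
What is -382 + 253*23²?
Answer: 133455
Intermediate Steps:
-382 + 253*23² = -382 + 253*529 = -382 + 133837 = 133455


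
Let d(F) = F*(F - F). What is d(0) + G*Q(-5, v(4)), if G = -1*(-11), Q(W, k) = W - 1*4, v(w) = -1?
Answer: -99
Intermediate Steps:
d(F) = 0 (d(F) = F*0 = 0)
Q(W, k) = -4 + W (Q(W, k) = W - 4 = -4 + W)
G = 11
d(0) + G*Q(-5, v(4)) = 0 + 11*(-4 - 5) = 0 + 11*(-9) = 0 - 99 = -99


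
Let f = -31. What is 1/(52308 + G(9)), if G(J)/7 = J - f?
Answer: 1/52588 ≈ 1.9016e-5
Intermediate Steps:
G(J) = 217 + 7*J (G(J) = 7*(J - 1*(-31)) = 7*(J + 31) = 7*(31 + J) = 217 + 7*J)
1/(52308 + G(9)) = 1/(52308 + (217 + 7*9)) = 1/(52308 + (217 + 63)) = 1/(52308 + 280) = 1/52588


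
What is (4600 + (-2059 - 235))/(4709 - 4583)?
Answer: 1153/63 ≈ 18.302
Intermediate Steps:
(4600 + (-2059 - 235))/(4709 - 4583) = (4600 - 2294)/126 = 2306*(1/126) = 1153/63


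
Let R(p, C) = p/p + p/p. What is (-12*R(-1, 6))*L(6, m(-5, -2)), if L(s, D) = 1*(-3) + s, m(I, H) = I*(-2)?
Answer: -72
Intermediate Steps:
m(I, H) = -2*I
R(p, C) = 2 (R(p, C) = 1 + 1 = 2)
L(s, D) = -3 + s
(-12*R(-1, 6))*L(6, m(-5, -2)) = (-12*2)*(-3 + 6) = -24*3 = -72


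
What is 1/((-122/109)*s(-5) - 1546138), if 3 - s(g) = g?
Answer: -109/168530018 ≈ -6.4677e-7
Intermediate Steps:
s(g) = 3 - g
1/((-122/109)*s(-5) - 1546138) = 1/((-122/109)*(3 - 1*(-5)) - 1546138) = 1/(((1/109)*(-122))*(3 + 5) - 1546138) = 1/(-122/109*8 - 1546138) = 1/(-976/109 - 1546138) = 1/(-168530018/109) = -109/168530018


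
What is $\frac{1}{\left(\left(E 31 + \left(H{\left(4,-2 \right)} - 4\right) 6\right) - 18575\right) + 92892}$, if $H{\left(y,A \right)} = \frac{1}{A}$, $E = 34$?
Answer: $\frac{1}{75344} \approx 1.3272 \cdot 10^{-5}$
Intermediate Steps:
$\frac{1}{\left(\left(E 31 + \left(H{\left(4,-2 \right)} - 4\right) 6\right) - 18575\right) + 92892} = \frac{1}{\left(\left(34 \cdot 31 + \left(\frac{1}{-2} - 4\right) 6\right) - 18575\right) + 92892} = \frac{1}{\left(\left(1054 + \left(- \frac{1}{2} - 4\right) 6\right) - 18575\right) + 92892} = \frac{1}{\left(\left(1054 - 27\right) - 18575\right) + 92892} = \frac{1}{\left(1027 - 18575\right) + 92892} = \frac{1}{-17548 + 92892} = \frac{1}{75344}$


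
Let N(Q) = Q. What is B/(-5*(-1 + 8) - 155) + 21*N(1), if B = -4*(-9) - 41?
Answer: 799/38 ≈ 21.026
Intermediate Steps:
B = -5 (B = 36 - 41 = -5)
B/(-5*(-1 + 8) - 155) + 21*N(1) = -5/(-5*(-1 + 8) - 155) + 21*1 = -5/(-5*7 - 155) + 21 = -5/(-35 - 155) + 21 = -5/(-190) + 21 = -1/190*(-5) + 21 = 1/38 + 21 = 799/38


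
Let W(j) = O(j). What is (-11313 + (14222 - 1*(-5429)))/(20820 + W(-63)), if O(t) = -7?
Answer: 8338/20813 ≈ 0.40061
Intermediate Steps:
W(j) = -7
(-11313 + (14222 - 1*(-5429)))/(20820 + W(-63)) = (-11313 + (14222 - 1*(-5429)))/(20820 - 7) = (-11313 + (14222 + 5429))/20813 = (-11313 + 19651)*(1/20813) = 8338*(1/20813) = 8338/20813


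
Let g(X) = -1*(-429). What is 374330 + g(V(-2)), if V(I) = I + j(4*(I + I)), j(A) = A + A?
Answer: 374759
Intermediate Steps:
j(A) = 2*A
V(I) = 17*I (V(I) = I + 2*(4*(I + I)) = I + 2*(4*(2*I)) = I + 2*(8*I) = I + 16*I = 17*I)
g(X) = 429
374330 + g(V(-2)) = 374330 + 429 = 374759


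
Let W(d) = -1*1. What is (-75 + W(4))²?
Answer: 5776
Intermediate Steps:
W(d) = -1
(-75 + W(4))² = (-75 - 1)² = (-76)² = 5776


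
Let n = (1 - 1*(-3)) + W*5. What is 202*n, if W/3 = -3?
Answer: -8282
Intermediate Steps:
W = -9 (W = 3*(-3) = -9)
n = -41 (n = (1 - 1*(-3)) - 9*5 = (1 + 3) - 45 = 4 - 45 = -41)
202*n = 202*(-41) = -8282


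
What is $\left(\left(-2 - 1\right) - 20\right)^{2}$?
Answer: $529$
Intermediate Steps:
$\left(\left(-2 - 1\right) - 20\right)^{2} = \left(-3 - 20\right)^{2} = \left(-23\right)^{2} = 529$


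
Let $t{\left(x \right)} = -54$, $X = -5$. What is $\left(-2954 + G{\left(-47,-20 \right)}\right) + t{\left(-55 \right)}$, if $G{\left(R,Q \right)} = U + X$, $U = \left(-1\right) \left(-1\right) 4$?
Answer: $-3009$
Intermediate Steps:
$U = 4$ ($U = 1 \cdot 4 = 4$)
$G{\left(R,Q \right)} = -1$ ($G{\left(R,Q \right)} = 4 - 5 = -1$)
$\left(-2954 + G{\left(-47,-20 \right)}\right) + t{\left(-55 \right)} = \left(-2954 - 1\right) - 54 = -2955 - 54 = -3009$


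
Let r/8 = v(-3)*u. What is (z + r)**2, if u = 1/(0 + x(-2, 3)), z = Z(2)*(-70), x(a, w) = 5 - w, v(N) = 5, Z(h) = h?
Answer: 14400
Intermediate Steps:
z = -140 (z = 2*(-70) = -140)
u = 1/2 (u = 1/(0 + (5 - 1*3)) = 1/(0 + (5 - 3)) = 1/(0 + 2) = 1/2 ≈ 0.50000)
r = 20 (r = 8*(5*(1/2)) = 8*(5/2) = 20)
(z + r)**2 = (-140 + 20)**2 = (-120)**2 = 14400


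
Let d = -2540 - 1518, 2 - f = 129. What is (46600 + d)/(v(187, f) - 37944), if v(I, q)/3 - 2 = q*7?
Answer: -42542/40605 ≈ -1.0477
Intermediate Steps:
f = -127 (f = 2 - 1*129 = 2 - 129 = -127)
v(I, q) = 6 + 21*q (v(I, q) = 6 + 3*(q*7) = 6 + 3*(7*q) = 6 + 21*q)
d = -4058
(46600 + d)/(v(187, f) - 37944) = (46600 - 4058)/((6 + 21*(-127)) - 37944) = 42542/((6 - 2667) - 37944) = 42542/(-2661 - 37944) = 42542/(-40605) = 42542*(-1/40605) = -42542/40605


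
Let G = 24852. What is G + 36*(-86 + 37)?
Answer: 23088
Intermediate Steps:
G + 36*(-86 + 37) = 24852 + 36*(-86 + 37) = 24852 + 36*(-49) = 24852 - 1764 = 23088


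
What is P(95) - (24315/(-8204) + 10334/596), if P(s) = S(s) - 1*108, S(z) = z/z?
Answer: -148368471/1222396 ≈ -121.38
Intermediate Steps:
S(z) = 1
P(s) = -107 (P(s) = 1 - 1*108 = 1 - 108 = -107)
P(95) - (24315/(-8204) + 10334/596) = -107 - (24315/(-8204) + 10334/596) = -107 - (24315*(-1/8204) + 10334*(1/596)) = -107 - (-24315/8204 + 5167/298) = -107 - 1*17572099/1222396 = -107 - 17572099/1222396 = -148368471/1222396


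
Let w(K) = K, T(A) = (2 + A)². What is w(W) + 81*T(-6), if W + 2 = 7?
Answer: 1301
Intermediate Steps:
W = 5 (W = -2 + 7 = 5)
w(W) + 81*T(-6) = 5 + 81*(2 - 6)² = 5 + 81*(-4)² = 5 + 81*16 = 5 + 1296 = 1301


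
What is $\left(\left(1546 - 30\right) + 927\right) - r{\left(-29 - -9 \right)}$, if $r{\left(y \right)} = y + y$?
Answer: $2483$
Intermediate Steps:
$r{\left(y \right)} = 2 y$
$\left(\left(1546 - 30\right) + 927\right) - r{\left(-29 - -9 \right)} = \left(\left(1546 - 30\right) + 927\right) - 2 \left(-29 - -9\right) = \left(1516 + 927\right) - 2 \left(-29 + 9\right) = 2443 - 2 \left(-20\right) = 2443 - -40 = 2443 + 40 = 2483$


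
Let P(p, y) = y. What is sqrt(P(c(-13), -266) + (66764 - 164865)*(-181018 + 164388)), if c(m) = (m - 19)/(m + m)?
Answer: 2*sqrt(407854841) ≈ 40391.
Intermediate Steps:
c(m) = (-19 + m)/(2*m) (c(m) = (-19 + m)/((2*m)) = (-19 + m)*(1/(2*m)) = (-19 + m)/(2*m))
sqrt(P(c(-13), -266) + (66764 - 164865)*(-181018 + 164388)) = sqrt(-266 + (66764 - 164865)*(-181018 + 164388)) = sqrt(-266 - 98101*(-16630)) = sqrt(-266 + 1631419630) = sqrt(1631419364) = 2*sqrt(407854841)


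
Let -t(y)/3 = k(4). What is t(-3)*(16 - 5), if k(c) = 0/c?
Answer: 0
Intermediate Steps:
k(c) = 0
t(y) = 0 (t(y) = -3*0 = 0)
t(-3)*(16 - 5) = 0*(16 - 5) = 0*11 = 0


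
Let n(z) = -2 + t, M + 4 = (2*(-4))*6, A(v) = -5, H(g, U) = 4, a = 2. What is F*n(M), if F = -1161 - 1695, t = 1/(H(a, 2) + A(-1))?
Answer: 8568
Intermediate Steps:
t = -1 (t = 1/(4 - 5) = 1/(-1) = -1)
M = -52 (M = -4 + (2*(-4))*6 = -4 - 8*6 = -4 - 48 = -52)
F = -2856
n(z) = -3 (n(z) = -2 - 1 = -3)
F*n(M) = -2856*(-3) = 8568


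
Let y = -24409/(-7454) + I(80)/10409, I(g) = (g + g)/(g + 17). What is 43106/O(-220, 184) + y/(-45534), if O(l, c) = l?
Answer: -3693038431039807177/18848145423108540 ≈ -195.94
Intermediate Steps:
I(g) = 2*g/(17 + g) (I(g) = (2*g)/(17 + g) = 2*g/(17 + g))
y = 24646300897/7526102542 (y = -24409/(-7454) + (2*80/(17 + 80))/10409 = -24409*(-1/7454) + (2*80/97)*(1/10409) = 24409/7454 + (2*80*(1/97))*(1/10409) = 24409/7454 + (160/97)*(1/10409) = 24409/7454 + 160/1009673 = 24646300897/7526102542 ≈ 3.2748)
43106/O(-220, 184) + y/(-45534) = 43106/(-220) + (24646300897/7526102542)/(-45534) = 43106*(-1/220) + (24646300897/7526102542)*(-1/45534) = -21553/110 - 24646300897/342693553147428 = -3693038431039807177/18848145423108540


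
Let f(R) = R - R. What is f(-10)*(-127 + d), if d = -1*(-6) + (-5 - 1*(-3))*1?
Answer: 0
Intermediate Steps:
d = 4 (d = 6 + (-5 + 3)*1 = 6 - 2*1 = 6 - 2 = 4)
f(R) = 0
f(-10)*(-127 + d) = 0*(-127 + 4) = 0*(-123) = 0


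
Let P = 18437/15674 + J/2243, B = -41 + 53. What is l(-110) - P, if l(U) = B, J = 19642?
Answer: 72658485/35156782 ≈ 2.0667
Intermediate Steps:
B = 12
l(U) = 12
P = 349222899/35156782 (P = 18437/15674 + 19642/2243 = 349222899/35156782 ≈ 9.9333)
l(-110) - P = 12 - 1*349222899/35156782 = 12 - 349222899/35156782 = 72658485/35156782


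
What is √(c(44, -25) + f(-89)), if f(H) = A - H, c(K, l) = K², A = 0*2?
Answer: 45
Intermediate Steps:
A = 0
f(H) = -H (f(H) = 0 - H = -H)
√(c(44, -25) + f(-89)) = √(44² - 1*(-89)) = √(1936 + 89) = √2025 = 45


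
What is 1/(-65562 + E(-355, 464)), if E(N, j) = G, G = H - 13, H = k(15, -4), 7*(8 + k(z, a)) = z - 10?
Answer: -7/459076 ≈ -1.5248e-5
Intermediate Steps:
k(z, a) = -66/7 + z/7 (k(z, a) = -8 + (z - 10)/7 = -8 + (-10 + z)/7 = -8 + (-10/7 + z/7) = -66/7 + z/7)
H = -51/7 (H = -66/7 + (1/7)*15 = -66/7 + 15/7 = -51/7 ≈ -7.2857)
G = -142/7 (G = -51/7 - 13 = -142/7 ≈ -20.286)
E(N, j) = -142/7
1/(-65562 + E(-355, 464)) = 1/(-65562 - 142/7) = 1/(-459076/7) = -7/459076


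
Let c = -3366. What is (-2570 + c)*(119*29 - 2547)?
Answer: -5366144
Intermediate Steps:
(-2570 + c)*(119*29 - 2547) = (-2570 - 3366)*(119*29 - 2547) = -5936*(3451 - 2547) = -5936*904 = -5366144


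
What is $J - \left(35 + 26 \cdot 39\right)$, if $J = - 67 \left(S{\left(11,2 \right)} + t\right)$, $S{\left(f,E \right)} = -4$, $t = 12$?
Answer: $-1585$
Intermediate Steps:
$J = -536$ ($J = - 67 \left(-4 + 12\right) = \left(-67\right) 8 = -536$)
$J - \left(35 + 26 \cdot 39\right) = -536 - \left(35 + 26 \cdot 39\right) = -536 - \left(35 + 1014\right) = -536 - 1049 = -1585$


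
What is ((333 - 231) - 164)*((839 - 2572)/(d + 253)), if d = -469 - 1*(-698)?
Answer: 53723/241 ≈ 222.92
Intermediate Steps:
d = 229 (d = -469 + 698 = 229)
((333 - 231) - 164)*((839 - 2572)/(d + 253)) = ((333 - 231) - 164)*((839 - 2572)/(229 + 253)) = (102 - 164)*(-1733/482) = -(-107446)/482 = -62*(-1733/482) = 53723/241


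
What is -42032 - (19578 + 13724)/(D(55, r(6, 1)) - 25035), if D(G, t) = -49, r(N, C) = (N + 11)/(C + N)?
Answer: -527148693/12542 ≈ -42031.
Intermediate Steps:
r(N, C) = (11 + N)/(C + N)
-42032 - (19578 + 13724)/(D(55, r(6, 1)) - 25035) = -42032 - (19578 + 13724)/(-49 - 25035) = -42032 - 33302/(-25084) = -42032 - 33302*(-1)/25084 = -42032 - 1*(-16651/12542) = -42032 + 16651/12542 = -527148693/12542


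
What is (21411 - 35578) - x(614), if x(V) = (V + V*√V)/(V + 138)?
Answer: -5327099/376 - 307*√614/376 ≈ -14188.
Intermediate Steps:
x(V) = (V + V^(3/2))/(138 + V)
(21411 - 35578) - x(614) = (21411 - 35578) - (614 + 614^(3/2))/(138 + 614) = -14167 - (614 + 614*√614)/752 = -14167 - (307/376 + 307*√614/376) = -14167 + (-307/376 - 307*√614/376) = -5327099/376 - 307*√614/376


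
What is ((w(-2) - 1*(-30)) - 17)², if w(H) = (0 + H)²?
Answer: 289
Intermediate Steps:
w(H) = H²
((w(-2) - 1*(-30)) - 17)² = (((-2)² - 1*(-30)) - 17)² = ((4 + 30) - 17)² = (34 - 17)² = 17² = 289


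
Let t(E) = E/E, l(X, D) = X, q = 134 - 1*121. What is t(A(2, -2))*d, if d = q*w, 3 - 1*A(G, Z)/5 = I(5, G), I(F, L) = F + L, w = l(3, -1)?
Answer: 39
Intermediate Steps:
q = 13 (q = 134 - 121 = 13)
w = 3
A(G, Z) = -10 - 5*G (A(G, Z) = 15 - 5*(5 + G) = 15 + (-25 - 5*G) = -10 - 5*G)
t(E) = 1
d = 39 (d = 13*3 = 39)
t(A(2, -2))*d = 1*39 = 39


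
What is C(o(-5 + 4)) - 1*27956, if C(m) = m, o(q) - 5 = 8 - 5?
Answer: -27948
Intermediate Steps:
o(q) = 8 (o(q) = 5 + (8 - 5) = 5 + 3 = 8)
C(o(-5 + 4)) - 1*27956 = 8 - 1*27956 = 8 - 27956 = -27948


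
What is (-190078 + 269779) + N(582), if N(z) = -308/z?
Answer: 23192837/291 ≈ 79701.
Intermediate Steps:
(-190078 + 269779) + N(582) = (-190078 + 269779) - 308/582 = 79701 - 308*1/582 = 79701 - 154/291 = 23192837/291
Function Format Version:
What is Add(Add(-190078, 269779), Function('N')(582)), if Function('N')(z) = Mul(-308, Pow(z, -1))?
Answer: Rational(23192837, 291) ≈ 79701.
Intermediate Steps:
Add(Add(-190078, 269779), Function('N')(582)) = Add(Add(-190078, 269779), Mul(-308, Pow(582, -1))) = Add(79701, Mul(-308, Rational(1, 582))) = Add(79701, Rational(-154, 291)) = Rational(23192837, 291)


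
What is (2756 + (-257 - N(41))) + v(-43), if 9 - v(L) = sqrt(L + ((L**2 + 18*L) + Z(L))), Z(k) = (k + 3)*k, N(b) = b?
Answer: 2467 - 8*sqrt(43) ≈ 2414.5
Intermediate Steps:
Z(k) = k*(3 + k) (Z(k) = (3 + k)*k = k*(3 + k))
v(L) = 9 - sqrt(L**2 + 19*L + L*(3 + L)) (v(L) = 9 - sqrt(L + ((L**2 + 18*L) + L*(3 + L))) = 9 - sqrt(L + (L**2 + 18*L + L*(3 + L))) = 9 - sqrt(L**2 + 19*L + L*(3 + L)))
(2756 + (-257 - N(41))) + v(-43) = (2756 + (-257 - 1*41)) + (9 - sqrt(2)*sqrt(-43*(11 - 43))) = (2756 + (-257 - 41)) + (9 - sqrt(2)*sqrt(-43*(-32))) = (2756 - 298) + (9 - sqrt(2)*sqrt(1376)) = 2458 + (9 - sqrt(2)*4*sqrt(86)) = 2458 + (9 - 8*sqrt(43)) = 2467 - 8*sqrt(43)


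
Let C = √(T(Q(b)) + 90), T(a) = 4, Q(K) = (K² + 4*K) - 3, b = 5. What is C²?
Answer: 94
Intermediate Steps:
Q(K) = -3 + K² + 4*K
C = √94 (C = √(4 + 90) = √94 ≈ 9.6954)
C² = (√94)² = 94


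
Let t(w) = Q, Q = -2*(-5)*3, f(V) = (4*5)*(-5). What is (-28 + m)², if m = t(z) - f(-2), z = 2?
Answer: 10404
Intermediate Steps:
f(V) = -100 (f(V) = 20*(-5) = -100)
Q = 30 (Q = 10*3 = 30)
t(w) = 30
m = 130 (m = 30 - 1*(-100) = 30 + 100 = 130)
(-28 + m)² = (-28 + 130)² = 102² = 10404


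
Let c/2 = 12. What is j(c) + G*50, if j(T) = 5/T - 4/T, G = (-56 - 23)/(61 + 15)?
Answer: -23681/456 ≈ -51.932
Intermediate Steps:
c = 24 (c = 2*12 = 24)
G = -79/76 ≈ -1.0395
j(T) = 1/T
j(c) + G*50 = 1/24 - 79/76*50 = 1/24 - 1975/38 = -23681/456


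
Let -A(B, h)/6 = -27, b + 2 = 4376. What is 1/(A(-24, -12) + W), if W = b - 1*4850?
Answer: -1/314 ≈ -0.0031847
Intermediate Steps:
b = 4374 (b = -2 + 4376 = 4374)
A(B, h) = 162 (A(B, h) = -6*(-27) = 162)
W = -476 (W = 4374 - 1*4850 = 4374 - 4850 = -476)
1/(A(-24, -12) + W) = 1/(162 - 476) = 1/(-314) = -1/314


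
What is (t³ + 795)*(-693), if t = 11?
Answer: -1473318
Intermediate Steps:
(t³ + 795)*(-693) = (11³ + 795)*(-693) = (1331 + 795)*(-693) = 2126*(-693) = -1473318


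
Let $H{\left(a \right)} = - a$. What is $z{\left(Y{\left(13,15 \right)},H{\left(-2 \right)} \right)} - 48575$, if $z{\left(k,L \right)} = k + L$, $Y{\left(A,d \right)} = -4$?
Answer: $-48577$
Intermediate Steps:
$z{\left(k,L \right)} = L + k$
$z{\left(Y{\left(13,15 \right)},H{\left(-2 \right)} \right)} - 48575 = \left(\left(-1\right) \left(-2\right) - 4\right) - 48575 = \left(2 - 4\right) - 48575 = -2 - 48575 = -48577$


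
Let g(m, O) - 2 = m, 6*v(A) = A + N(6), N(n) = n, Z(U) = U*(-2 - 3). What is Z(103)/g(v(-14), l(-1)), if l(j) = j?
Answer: -1545/2 ≈ -772.50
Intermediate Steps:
Z(U) = -5*U (Z(U) = U*(-5) = -5*U)
v(A) = 1 + A/6 (v(A) = (A + 6)/6 = (6 + A)/6 = 1 + A/6)
g(m, O) = 2 + m
Z(103)/g(v(-14), l(-1)) = (-5*103)/(2 + (1 + (⅙)*(-14))) = -515/(2 + (1 - 7/3)) = -515/(2 - 4/3) = -515/⅔ = -515*3/2 = -1545/2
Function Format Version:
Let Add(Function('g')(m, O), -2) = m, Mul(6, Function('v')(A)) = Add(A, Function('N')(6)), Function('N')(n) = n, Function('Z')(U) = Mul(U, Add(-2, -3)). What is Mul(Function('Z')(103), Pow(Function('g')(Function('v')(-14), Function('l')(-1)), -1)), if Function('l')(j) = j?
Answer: Rational(-1545, 2) ≈ -772.50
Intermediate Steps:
Function('Z')(U) = Mul(-5, U) (Function('Z')(U) = Mul(U, -5) = Mul(-5, U))
Function('v')(A) = Add(1, Mul(Rational(1, 6), A)) (Function('v')(A) = Mul(Rational(1, 6), Add(A, 6)) = Mul(Rational(1, 6), Add(6, A)) = Add(1, Mul(Rational(1, 6), A)))
Function('g')(m, O) = Add(2, m)
Mul(Function('Z')(103), Pow(Function('g')(Function('v')(-14), Function('l')(-1)), -1)) = Mul(Mul(-5, 103), Pow(Add(2, Add(1, Mul(Rational(1, 6), -14))), -1)) = Mul(-515, Pow(Add(2, Add(1, Rational(-7, 3))), -1)) = Mul(-515, Pow(Add(2, Rational(-4, 3)), -1)) = Mul(-515, Pow(Rational(2, 3), -1)) = Mul(-515, Rational(3, 2)) = Rational(-1545, 2)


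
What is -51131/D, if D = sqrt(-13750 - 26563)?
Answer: 51131*I*sqrt(40313)/40313 ≈ 254.66*I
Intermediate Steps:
D = I*sqrt(40313) (D = sqrt(-40313) = I*sqrt(40313) ≈ 200.78*I)
-51131/D = -51131*(-I*sqrt(40313)/40313) = -(-51131)*I*sqrt(40313)/40313 = 51131*I*sqrt(40313)/40313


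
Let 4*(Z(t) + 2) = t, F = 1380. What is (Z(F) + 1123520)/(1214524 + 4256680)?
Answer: 1123863/5471204 ≈ 0.20541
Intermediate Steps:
Z(t) = -2 + t/4
(Z(F) + 1123520)/(1214524 + 4256680) = ((-2 + (¼)*1380) + 1123520)/(1214524 + 4256680) = ((-2 + 345) + 1123520)/5471204 = (343 + 1123520)*(1/5471204) = 1123863*(1/5471204) = 1123863/5471204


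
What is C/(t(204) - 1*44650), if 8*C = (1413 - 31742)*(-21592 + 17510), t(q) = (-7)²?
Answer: -61901489/178404 ≈ -346.97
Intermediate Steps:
t(q) = 49
C = 61901489/4 (C = ((1413 - 31742)*(-21592 + 17510))/8 = (-30329*(-4082))/8 = (⅛)*123802978 = 61901489/4 ≈ 1.5475e+7)
C/(t(204) - 1*44650) = 61901489/(4*(49 - 1*44650)) = 61901489/(4*(49 - 44650)) = (61901489/4)/(-44601) = (61901489/4)*(-1/44601) = -61901489/178404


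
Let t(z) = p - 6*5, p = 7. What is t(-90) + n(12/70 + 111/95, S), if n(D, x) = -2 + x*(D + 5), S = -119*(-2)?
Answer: 140969/95 ≈ 1483.9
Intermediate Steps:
S = 238
n(D, x) = -2 + x*(5 + D)
t(z) = -23 (t(z) = 7 - 6*5 = 7 - 30 = -23)
t(-90) + n(12/70 + 111/95, S) = -23 + (-2 + 5*238 + (12/70 + 111/95)*238) = -23 + (-2 + 1190 + (12*(1/70) + 111*(1/95))*238) = -23 + (-2 + 1190 + (6/35 + 111/95)*238) = -23 + (-2 + 1190 + (891/665)*238) = -23 + (-2 + 1190 + 30294/95) = -23 + 143154/95 = 140969/95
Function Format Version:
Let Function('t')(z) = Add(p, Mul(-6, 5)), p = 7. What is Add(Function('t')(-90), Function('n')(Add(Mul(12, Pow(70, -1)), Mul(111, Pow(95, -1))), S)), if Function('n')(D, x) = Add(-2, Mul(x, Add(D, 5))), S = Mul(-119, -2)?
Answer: Rational(140969, 95) ≈ 1483.9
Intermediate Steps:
S = 238
Function('n')(D, x) = Add(-2, Mul(x, Add(5, D)))
Function('t')(z) = -23 (Function('t')(z) = Add(7, Mul(-6, 5)) = Add(7, -30) = -23)
Add(Function('t')(-90), Function('n')(Add(Mul(12, Pow(70, -1)), Mul(111, Pow(95, -1))), S)) = Add(-23, Add(-2, Mul(5, 238), Mul(Add(Mul(12, Pow(70, -1)), Mul(111, Pow(95, -1))), 238))) = Add(-23, Add(-2, 1190, Mul(Add(Mul(12, Rational(1, 70)), Mul(111, Rational(1, 95))), 238))) = Add(-23, Add(-2, 1190, Mul(Add(Rational(6, 35), Rational(111, 95)), 238))) = Add(-23, Add(-2, 1190, Mul(Rational(891, 665), 238))) = Add(-23, Add(-2, 1190, Rational(30294, 95))) = Add(-23, Rational(143154, 95)) = Rational(140969, 95)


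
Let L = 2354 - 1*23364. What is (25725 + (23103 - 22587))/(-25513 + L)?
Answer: -26241/46523 ≈ -0.56404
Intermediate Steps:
L = -21010 (L = 2354 - 23364 = -21010)
(25725 + (23103 - 22587))/(-25513 + L) = (25725 + (23103 - 22587))/(-25513 - 21010) = (25725 + 516)/(-46523) = 26241*(-1/46523) = -26241/46523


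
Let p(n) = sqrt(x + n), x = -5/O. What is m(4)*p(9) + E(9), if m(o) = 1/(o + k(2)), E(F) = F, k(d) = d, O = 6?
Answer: 9 + 7*sqrt(6)/36 ≈ 9.4763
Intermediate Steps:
x = -5/6 ≈ -0.83333
m(o) = 1/(2 + o) (m(o) = 1/(o + 2) = 1/(2 + o))
p(n) = sqrt(-5/6 + n)
m(4)*p(9) + E(9) = (sqrt(-30 + 36*9)/6)/(2 + 4) + 9 = (sqrt(-30 + 324)/6)/6 + 9 = (sqrt(294)/6)/6 + 9 = ((7*sqrt(6))/6)/6 + 9 = (7*sqrt(6)/6)/6 + 9 = 7*sqrt(6)/36 + 9 = 9 + 7*sqrt(6)/36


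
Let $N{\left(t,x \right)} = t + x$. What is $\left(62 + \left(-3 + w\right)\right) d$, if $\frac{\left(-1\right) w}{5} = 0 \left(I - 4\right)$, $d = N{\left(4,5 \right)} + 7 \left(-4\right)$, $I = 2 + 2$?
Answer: $-1121$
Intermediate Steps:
$I = 4$
$d = -19$ ($d = \left(4 + 5\right) + 7 \left(-4\right) = 9 - 28 = -19$)
$w = 0$ ($w = - 5 \cdot 0 \left(4 - 4\right) = - 5 \cdot 0 \cdot 0 = \left(-5\right) 0 = 0$)
$\left(62 + \left(-3 + w\right)\right) d = \left(62 + \left(-3 + 0\right)\right) \left(-19\right) = \left(62 - 3\right) \left(-19\right) = 59 \left(-19\right) = -1121$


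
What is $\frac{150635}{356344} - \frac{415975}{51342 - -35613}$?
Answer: $- \frac{27026345795}{6197178504} \approx -4.3611$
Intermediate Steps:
$\frac{150635}{356344} - \frac{415975}{51342 - -35613} = 150635 \cdot \frac{1}{356344} - \frac{415975}{51342 + 35613} = \frac{150635}{356344} - \frac{415975}{86955} = \frac{150635}{356344} - \frac{83195}{17391} = - \frac{27026345795}{6197178504}$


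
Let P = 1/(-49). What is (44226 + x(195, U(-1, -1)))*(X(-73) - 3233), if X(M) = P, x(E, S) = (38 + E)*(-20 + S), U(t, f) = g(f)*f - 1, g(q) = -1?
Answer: -6267966588/49 ≈ -1.2792e+8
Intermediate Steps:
U(t, f) = -1 - f (U(t, f) = -f - 1 = -1 - f)
P = -1/49 ≈ -0.020408
x(E, S) = (-20 + S)*(38 + E)
X(M) = -1/49
(44226 + x(195, U(-1, -1)))*(X(-73) - 3233) = (44226 + (-760 - 20*195 + 38*(-1 - 1*(-1)) + 195*(-1 - 1*(-1))))*(-1/49 - 3233) = (44226 + (-760 - 3900 + 38*(-1 + 1) + 195*(-1 + 1)))*(-158418/49) = (44226 + (-760 - 3900 + 38*0 + 195*0))*(-158418/49) = (44226 + (-760 - 3900 + 0 + 0))*(-158418/49) = (44226 - 4660)*(-158418/49) = 39566*(-158418/49) = -6267966588/49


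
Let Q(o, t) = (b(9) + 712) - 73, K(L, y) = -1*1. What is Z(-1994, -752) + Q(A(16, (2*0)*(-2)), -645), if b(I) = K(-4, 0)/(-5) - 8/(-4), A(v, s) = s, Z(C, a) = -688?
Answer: -234/5 ≈ -46.800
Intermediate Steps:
K(L, y) = -1
b(I) = 11/5 (b(I) = -1/(-5) - 8/(-4) = -1*(-⅕) - 8*(-¼) = ⅕ + 2 = 11/5)
Q(o, t) = 3206/5 (Q(o, t) = (11/5 + 712) - 73 = 3571/5 - 73 = 3206/5)
Z(-1994, -752) + Q(A(16, (2*0)*(-2)), -645) = -688 + 3206/5 = -234/5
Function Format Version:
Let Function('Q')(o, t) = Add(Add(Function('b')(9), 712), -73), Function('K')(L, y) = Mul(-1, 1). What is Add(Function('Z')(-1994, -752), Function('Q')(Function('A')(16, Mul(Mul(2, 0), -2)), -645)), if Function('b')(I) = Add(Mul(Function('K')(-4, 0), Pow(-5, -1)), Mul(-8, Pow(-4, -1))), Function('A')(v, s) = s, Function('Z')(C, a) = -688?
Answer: Rational(-234, 5) ≈ -46.800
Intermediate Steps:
Function('K')(L, y) = -1
Function('b')(I) = Rational(11, 5) (Function('b')(I) = Add(Mul(-1, Pow(-5, -1)), Mul(-8, Pow(-4, -1))) = Add(Mul(-1, Rational(-1, 5)), Mul(-8, Rational(-1, 4))) = Add(Rational(1, 5), 2) = Rational(11, 5))
Function('Q')(o, t) = Rational(3206, 5) (Function('Q')(o, t) = Add(Add(Rational(11, 5), 712), -73) = Add(Rational(3571, 5), -73) = Rational(3206, 5))
Add(Function('Z')(-1994, -752), Function('Q')(Function('A')(16, Mul(Mul(2, 0), -2)), -645)) = Add(-688, Rational(3206, 5)) = Rational(-234, 5)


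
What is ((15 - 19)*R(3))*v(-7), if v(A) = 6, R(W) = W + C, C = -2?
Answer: -24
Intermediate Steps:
R(W) = -2 + W (R(W) = W - 2 = -2 + W)
((15 - 19)*R(3))*v(-7) = ((15 - 19)*(-2 + 3))*6 = -4*1*6 = -4*6 = -24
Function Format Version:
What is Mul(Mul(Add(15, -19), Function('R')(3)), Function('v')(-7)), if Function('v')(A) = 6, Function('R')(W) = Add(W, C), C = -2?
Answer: -24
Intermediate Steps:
Function('R')(W) = Add(-2, W) (Function('R')(W) = Add(W, -2) = Add(-2, W))
Mul(Mul(Add(15, -19), Function('R')(3)), Function('v')(-7)) = Mul(Mul(Add(15, -19), Add(-2, 3)), 6) = Mul(Mul(-4, 1), 6) = Mul(-4, 6) = -24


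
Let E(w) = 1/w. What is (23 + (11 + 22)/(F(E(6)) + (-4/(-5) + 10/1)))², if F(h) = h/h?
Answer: 2316484/3481 ≈ 665.46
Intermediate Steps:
E(w) = 1/w
F(h) = 1
(23 + (11 + 22)/(F(E(6)) + (-4/(-5) + 10/1)))² = (23 + (11 + 22)/(1 + (-4/(-5) + 10/1)))² = (23 + 33/(1 + (-4*(-⅕) + 10*1)))² = (23 + 33/(1 + (⅘ + 10)))² = (23 + 33/(1 + 54/5))² = (23 + 33/(59/5))² = (23 + 33*(5/59))² = (23 + 165/59)² = (1522/59)² = 2316484/3481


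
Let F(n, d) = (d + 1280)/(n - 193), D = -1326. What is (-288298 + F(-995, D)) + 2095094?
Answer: 1073236847/594 ≈ 1.8068e+6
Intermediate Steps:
F(n, d) = (1280 + d)/(-193 + n)
(-288298 + F(-995, D)) + 2095094 = (-288298 + (1280 - 1326)/(-193 - 995)) + 2095094 = (-288298 - 46/(-1188)) + 2095094 = (-288298 - 1/1188*(-46)) + 2095094 = (-288298 + 23/594) + 2095094 = -171248989/594 + 2095094 = 1073236847/594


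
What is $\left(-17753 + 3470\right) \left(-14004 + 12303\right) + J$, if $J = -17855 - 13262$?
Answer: $24264266$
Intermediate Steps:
$J = -31117$
$\left(-17753 + 3470\right) \left(-14004 + 12303\right) + J = \left(-17753 + 3470\right) \left(-14004 + 12303\right) - 31117 = \left(-14283\right) \left(-1701\right) - 31117 = 24295383 - 31117 = 24264266$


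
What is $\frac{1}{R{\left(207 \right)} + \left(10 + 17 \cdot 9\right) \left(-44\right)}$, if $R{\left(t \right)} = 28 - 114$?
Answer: $- \frac{1}{7258} \approx -0.00013778$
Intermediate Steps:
$R{\left(t \right)} = -86$ ($R{\left(t \right)} = 28 - 114 = -86$)
$\frac{1}{R{\left(207 \right)} + \left(10 + 17 \cdot 9\right) \left(-44\right)} = \frac{1}{-86 + \left(10 + 17 \cdot 9\right) \left(-44\right)} = \frac{1}{-86 + \left(10 + 153\right) \left(-44\right)} = \frac{1}{-86 + 163 \left(-44\right)} = \frac{1}{-86 - 7172} = \frac{1}{-7258} = - \frac{1}{7258}$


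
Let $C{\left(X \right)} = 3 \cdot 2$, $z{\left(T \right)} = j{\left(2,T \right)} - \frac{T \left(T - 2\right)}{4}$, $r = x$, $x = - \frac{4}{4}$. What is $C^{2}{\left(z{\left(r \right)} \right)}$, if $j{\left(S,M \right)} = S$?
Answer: $36$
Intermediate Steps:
$x = -1$ ($x = \left(-4\right) \frac{1}{4} = -1$)
$r = -1$
$z{\left(T \right)} = 2 - \frac{T \left(-2 + T\right)}{4}$ ($z{\left(T \right)} = 2 - \frac{T \left(T - 2\right)}{4} = 2 - T \left(-2 + T\right) \frac{1}{4} = 2 - \frac{T \left(-2 + T\right)}{4}$)
$C{\left(X \right)} = 6$
$C^{2}{\left(z{\left(r \right)} \right)} = 6^{2} = 36$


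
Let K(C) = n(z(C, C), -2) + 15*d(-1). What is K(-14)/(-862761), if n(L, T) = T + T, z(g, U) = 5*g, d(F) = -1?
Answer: 19/862761 ≈ 2.2022e-5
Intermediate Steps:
n(L, T) = 2*T
K(C) = -19 (K(C) = 2*(-2) + 15*(-1) = -4 - 15 = -19)
K(-14)/(-862761) = -19/(-862761) = -19*(-1/862761) = 19/862761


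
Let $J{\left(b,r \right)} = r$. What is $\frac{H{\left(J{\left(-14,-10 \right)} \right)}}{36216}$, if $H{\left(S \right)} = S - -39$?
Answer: $\frac{29}{36216} \approx 0.00080075$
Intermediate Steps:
$H{\left(S \right)} = 39 + S$ ($H{\left(S \right)} = S + 39 = 39 + S$)
$\frac{H{\left(J{\left(-14,-10 \right)} \right)}}{36216} = \frac{39 - 10}{36216} = 29 \cdot \frac{1}{36216} = \frac{29}{36216}$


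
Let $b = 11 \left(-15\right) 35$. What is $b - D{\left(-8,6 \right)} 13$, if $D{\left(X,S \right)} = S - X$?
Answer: $-5957$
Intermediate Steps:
$b = -5775$ ($b = \left(-165\right) 35 = -5775$)
$b - D{\left(-8,6 \right)} 13 = -5775 - \left(6 - -8\right) 13 = -5775 - \left(6 + 8\right) 13 = -5775 - 14 \cdot 13 = -5775 - 182 = -5957$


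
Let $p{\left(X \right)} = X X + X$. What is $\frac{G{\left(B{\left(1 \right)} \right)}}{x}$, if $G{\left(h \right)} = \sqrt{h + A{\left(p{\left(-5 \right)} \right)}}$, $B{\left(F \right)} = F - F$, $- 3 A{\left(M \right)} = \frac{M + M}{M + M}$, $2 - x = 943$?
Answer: $- \frac{i \sqrt{3}}{2823} \approx - 0.00061355 i$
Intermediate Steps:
$x = -941$ ($x = 2 - 943 = -941$)
$p{\left(X \right)} = X + X^{2}$ ($p{\left(X \right)} = X^{2} + X = X + X^{2}$)
$A{\left(M \right)} = - \frac{1}{3}$ ($A{\left(M \right)} = - \frac{\left(M + M\right) \frac{1}{M + M}}{3} = - \frac{2 M \frac{1}{2 M}}{3} = \left(- \frac{1}{3}\right) 1 = - \frac{1}{3}$)
$B{\left(F \right)} = 0$
$G{\left(h \right)} = \sqrt{- \frac{1}{3} + h}$ ($G{\left(h \right)} = \sqrt{h - \frac{1}{3}} = \sqrt{- \frac{1}{3} + h}$)
$\frac{G{\left(B{\left(1 \right)} \right)}}{x} = \frac{\frac{1}{3} \sqrt{-3 + 9 \cdot 0}}{-941} = \frac{\sqrt{-3 + 0}}{3} \left(- \frac{1}{941}\right) = \frac{\sqrt{-3}}{3} \left(- \frac{1}{941}\right) = \frac{i \sqrt{3}}{3} \left(- \frac{1}{941}\right) = - \frac{i \sqrt{3}}{2823}$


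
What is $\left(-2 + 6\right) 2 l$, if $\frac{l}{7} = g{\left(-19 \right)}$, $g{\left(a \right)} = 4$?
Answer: $224$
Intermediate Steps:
$l = 28$ ($l = 7 \cdot 4 = 28$)
$\left(-2 + 6\right) 2 l = \left(-2 + 6\right) 2 \cdot 28 = 4 \cdot 2 \cdot 28 = 8 \cdot 28 = 224$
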